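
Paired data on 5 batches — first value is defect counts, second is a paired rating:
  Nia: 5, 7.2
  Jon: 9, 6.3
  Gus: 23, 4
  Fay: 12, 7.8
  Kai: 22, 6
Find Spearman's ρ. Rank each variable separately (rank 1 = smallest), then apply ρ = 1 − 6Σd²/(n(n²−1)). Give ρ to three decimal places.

Ranks of variable 1: 1, 2, 5, 3, 4
Ranks of variable 2: 4, 3, 1, 5, 2
d = r₁ − r₂: -3, -1, 4, -2, 2
d²: 9, 1, 16, 4, 4; Σd² = 34
ρ = 1 − 6·34/(5·24) = 1 − 204/120 = -0.700

-0.700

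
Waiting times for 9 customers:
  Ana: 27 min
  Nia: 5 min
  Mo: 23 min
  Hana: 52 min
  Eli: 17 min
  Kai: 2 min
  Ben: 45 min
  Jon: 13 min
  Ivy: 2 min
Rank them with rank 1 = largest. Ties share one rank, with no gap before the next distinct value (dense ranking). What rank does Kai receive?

8

Sorted (descending): 52, 45, 27, 23, 17, 13, 5, 2, 2
The 2 values of 2 share dense rank 8.
Remaining distinct values take the next consecutive integers.
Kai has value 2 min → rank 8.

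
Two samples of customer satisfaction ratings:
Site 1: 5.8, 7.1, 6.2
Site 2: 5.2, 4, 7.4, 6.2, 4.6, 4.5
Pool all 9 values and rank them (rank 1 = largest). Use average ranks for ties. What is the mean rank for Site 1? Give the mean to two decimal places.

3.50

Sorted (descending): 7.4, 7.1, 6.2, 6.2, 5.8, 5.2, 4.6, 4.5, 4
The 2 values of 6.2 occupy positions 3–4 → average rank (3+4)/2 = 3.5.
Site 1 values → pooled ranks: 5.8→5, 7.1→2, 6.2→3.5
Mean rank = (5 + 2 + 3.5) / 3 = 3.50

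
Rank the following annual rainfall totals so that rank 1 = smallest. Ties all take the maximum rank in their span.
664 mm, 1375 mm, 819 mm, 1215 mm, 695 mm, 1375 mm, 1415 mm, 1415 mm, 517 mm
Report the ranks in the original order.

Sorted (ascending): 517, 664, 695, 819, 1215, 1375, 1375, 1415, 1415
The 2 values of 1375 occupy positions 6–7 → each gets rank 7.
The 2 values of 1415 occupy positions 8–9 → each gets rank 9.

2, 7, 4, 5, 3, 7, 9, 9, 1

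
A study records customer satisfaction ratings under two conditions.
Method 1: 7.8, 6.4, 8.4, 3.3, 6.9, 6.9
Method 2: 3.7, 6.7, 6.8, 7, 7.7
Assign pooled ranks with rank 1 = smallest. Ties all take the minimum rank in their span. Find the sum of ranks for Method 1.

37

Sorted (ascending): 3.3, 3.7, 6.4, 6.7, 6.8, 6.9, 6.9, 7, 7.7, 7.8, 8.4
The 2 values of 6.9 occupy positions 6–7 → each gets rank 6.
Method 1 values → pooled ranks: 7.8→10, 6.4→3, 8.4→11, 3.3→1, 6.9→6, 6.9→6
Rank sum = 10 + 3 + 11 + 1 + 6 + 6 = 37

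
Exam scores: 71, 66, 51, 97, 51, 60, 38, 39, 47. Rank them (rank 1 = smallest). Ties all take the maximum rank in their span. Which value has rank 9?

Sorted (ascending): 38, 39, 47, 51, 51, 60, 66, 71, 97
The 2 values of 51 occupy positions 4–5 → each gets rank 5.
Rank 9 → value 97.

97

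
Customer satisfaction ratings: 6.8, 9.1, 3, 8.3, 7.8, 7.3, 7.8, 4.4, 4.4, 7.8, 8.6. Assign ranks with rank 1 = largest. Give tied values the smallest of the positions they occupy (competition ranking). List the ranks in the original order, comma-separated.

Sorted (descending): 9.1, 8.6, 8.3, 7.8, 7.8, 7.8, 7.3, 6.8, 4.4, 4.4, 3
The 3 values of 7.8 occupy positions 4–6 → each gets rank 4.
The 2 values of 4.4 occupy positions 9–10 → each gets rank 9.

8, 1, 11, 3, 4, 7, 4, 9, 9, 4, 2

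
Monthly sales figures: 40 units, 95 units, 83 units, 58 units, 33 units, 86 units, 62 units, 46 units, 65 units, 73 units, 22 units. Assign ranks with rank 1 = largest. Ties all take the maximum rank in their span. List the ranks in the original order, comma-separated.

Sorted (descending): 95, 86, 83, 73, 65, 62, 58, 46, 40, 33, 22
No ties — each value takes its position as its rank.

9, 1, 3, 7, 10, 2, 6, 8, 5, 4, 11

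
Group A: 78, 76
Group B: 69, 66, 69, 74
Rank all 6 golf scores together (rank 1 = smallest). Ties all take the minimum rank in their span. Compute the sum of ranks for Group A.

Sorted (ascending): 66, 69, 69, 74, 76, 78
The 2 values of 69 occupy positions 2–3 → each gets rank 2.
Group A values → pooled ranks: 78→6, 76→5
Rank sum = 6 + 5 = 11

11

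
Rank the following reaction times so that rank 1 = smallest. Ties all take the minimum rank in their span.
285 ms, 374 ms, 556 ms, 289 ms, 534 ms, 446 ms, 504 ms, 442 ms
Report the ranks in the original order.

Sorted (ascending): 285, 289, 374, 442, 446, 504, 534, 556
No ties — each value takes its position as its rank.

1, 3, 8, 2, 7, 5, 6, 4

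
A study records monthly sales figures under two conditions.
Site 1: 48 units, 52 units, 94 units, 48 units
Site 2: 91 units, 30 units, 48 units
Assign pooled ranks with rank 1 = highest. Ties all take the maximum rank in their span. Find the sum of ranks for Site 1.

Sorted (descending): 94, 91, 52, 48, 48, 48, 30
The 3 values of 48 occupy positions 4–6 → each gets rank 6.
Site 1 values → pooled ranks: 48→6, 52→3, 94→1, 48→6
Rank sum = 6 + 3 + 1 + 6 = 16

16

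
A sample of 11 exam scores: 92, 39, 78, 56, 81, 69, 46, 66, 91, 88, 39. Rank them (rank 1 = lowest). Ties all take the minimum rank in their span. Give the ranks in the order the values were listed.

Sorted (ascending): 39, 39, 46, 56, 66, 69, 78, 81, 88, 91, 92
The 2 values of 39 occupy positions 1–2 → each gets rank 1.

11, 1, 7, 4, 8, 6, 3, 5, 10, 9, 1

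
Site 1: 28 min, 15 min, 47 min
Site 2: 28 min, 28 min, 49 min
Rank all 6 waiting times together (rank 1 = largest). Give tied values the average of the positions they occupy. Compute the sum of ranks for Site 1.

12

Sorted (descending): 49, 47, 28, 28, 28, 15
The 3 values of 28 occupy positions 3–5 → average rank 4.
Site 1 values → pooled ranks: 28→4, 15→6, 47→2
Rank sum = 4 + 6 + 2 = 12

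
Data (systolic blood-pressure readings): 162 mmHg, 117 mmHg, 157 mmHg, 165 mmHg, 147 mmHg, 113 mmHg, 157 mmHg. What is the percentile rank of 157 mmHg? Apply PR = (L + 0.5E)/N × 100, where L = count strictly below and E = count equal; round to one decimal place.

N = 7.
Strictly below 157: 3. Equal to 157: 2.
PR = (3 + 0.5·2)/7 × 100 = 57.1

57.1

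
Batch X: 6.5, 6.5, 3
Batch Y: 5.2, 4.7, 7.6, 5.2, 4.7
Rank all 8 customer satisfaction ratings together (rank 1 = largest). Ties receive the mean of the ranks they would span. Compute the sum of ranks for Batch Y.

Sorted (descending): 7.6, 6.5, 6.5, 5.2, 5.2, 4.7, 4.7, 3
The 2 values of 6.5 occupy positions 2–3 → average rank (2+3)/2 = 2.5.
The 2 values of 5.2 occupy positions 4–5 → average rank (4+5)/2 = 4.5.
The 2 values of 4.7 occupy positions 6–7 → average rank (6+7)/2 = 6.5.
Batch Y values → pooled ranks: 5.2→4.5, 4.7→6.5, 7.6→1, 5.2→4.5, 4.7→6.5
Rank sum = 4.5 + 6.5 + 1 + 4.5 + 6.5 = 23

23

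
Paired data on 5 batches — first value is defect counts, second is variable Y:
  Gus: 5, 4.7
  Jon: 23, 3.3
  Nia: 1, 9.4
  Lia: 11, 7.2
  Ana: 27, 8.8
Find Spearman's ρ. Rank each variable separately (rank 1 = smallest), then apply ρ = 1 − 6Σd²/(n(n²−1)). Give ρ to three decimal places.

-0.300

Ranks of variable 1: 2, 4, 1, 3, 5
Ranks of variable 2: 2, 1, 5, 3, 4
d = r₁ − r₂: 0, 3, -4, 0, 1
d²: 0, 9, 16, 0, 1; Σd² = 26
ρ = 1 − 6·26/(5·24) = 1 − 156/120 = -0.300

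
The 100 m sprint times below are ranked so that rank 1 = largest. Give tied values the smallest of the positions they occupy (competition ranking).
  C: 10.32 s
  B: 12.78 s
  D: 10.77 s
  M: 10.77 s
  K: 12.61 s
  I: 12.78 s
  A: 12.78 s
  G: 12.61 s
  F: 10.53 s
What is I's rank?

Sorted (descending): 12.78, 12.78, 12.78, 12.61, 12.61, 10.77, 10.77, 10.53, 10.32
The 3 values of 12.78 occupy positions 1–3 → each gets rank 1.
The 2 values of 12.61 occupy positions 4–5 → each gets rank 4.
The 2 values of 10.77 occupy positions 6–7 → each gets rank 6.
I has value 12.78 s → rank 1.

1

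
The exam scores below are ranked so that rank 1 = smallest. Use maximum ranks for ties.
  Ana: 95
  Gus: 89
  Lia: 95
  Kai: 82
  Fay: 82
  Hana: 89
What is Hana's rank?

Sorted (ascending): 82, 82, 89, 89, 95, 95
The 2 values of 82 occupy positions 1–2 → each gets rank 2.
The 2 values of 89 occupy positions 3–4 → each gets rank 4.
The 2 values of 95 occupy positions 5–6 → each gets rank 6.
Hana has value 89 → rank 4.

4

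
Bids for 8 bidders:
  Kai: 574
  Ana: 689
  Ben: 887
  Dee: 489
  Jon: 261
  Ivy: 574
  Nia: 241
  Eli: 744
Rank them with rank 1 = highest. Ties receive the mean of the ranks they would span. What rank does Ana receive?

3

Sorted (descending): 887, 744, 689, 574, 574, 489, 261, 241
The 2 values of 574 occupy positions 4–5 → average rank (4+5)/2 = 4.5.
Ana has value 689 → rank 3.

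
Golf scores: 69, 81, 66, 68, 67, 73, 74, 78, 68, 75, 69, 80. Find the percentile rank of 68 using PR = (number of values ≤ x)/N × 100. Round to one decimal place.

N = 12.
Strictly below 68: 2. Equal to 68: 2.
PR = 4/12 × 100 = 33.3

33.3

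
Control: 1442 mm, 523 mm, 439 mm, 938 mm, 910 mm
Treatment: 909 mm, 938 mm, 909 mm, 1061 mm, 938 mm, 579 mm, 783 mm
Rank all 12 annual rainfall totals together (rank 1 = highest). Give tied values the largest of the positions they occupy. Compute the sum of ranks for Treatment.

47

Sorted (descending): 1442, 1061, 938, 938, 938, 910, 909, 909, 783, 579, 523, 439
The 3 values of 938 occupy positions 3–5 → each gets rank 5.
The 2 values of 909 occupy positions 7–8 → each gets rank 8.
Treatment values → pooled ranks: 909→8, 938→5, 909→8, 1061→2, 938→5, 579→10, 783→9
Rank sum = 8 + 5 + 8 + 2 + 5 + 10 + 9 = 47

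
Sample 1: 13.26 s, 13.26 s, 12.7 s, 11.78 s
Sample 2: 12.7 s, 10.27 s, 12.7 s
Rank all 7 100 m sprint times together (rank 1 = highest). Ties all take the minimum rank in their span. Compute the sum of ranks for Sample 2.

13

Sorted (descending): 13.26, 13.26, 12.7, 12.7, 12.7, 11.78, 10.27
The 2 values of 13.26 occupy positions 1–2 → each gets rank 1.
The 3 values of 12.7 occupy positions 3–5 → each gets rank 3.
Sample 2 values → pooled ranks: 12.7→3, 10.27→7, 12.7→3
Rank sum = 3 + 7 + 3 = 13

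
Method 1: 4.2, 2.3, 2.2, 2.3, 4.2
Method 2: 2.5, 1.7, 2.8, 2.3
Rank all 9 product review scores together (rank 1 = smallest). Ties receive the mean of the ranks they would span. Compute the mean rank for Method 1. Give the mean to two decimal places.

5.40

Sorted (ascending): 1.7, 2.2, 2.3, 2.3, 2.3, 2.5, 2.8, 4.2, 4.2
The 3 values of 2.3 occupy positions 3–5 → average rank 4.
The 2 values of 4.2 occupy positions 8–9 → average rank (8+9)/2 = 8.5.
Method 1 values → pooled ranks: 4.2→8.5, 2.3→4, 2.2→2, 2.3→4, 4.2→8.5
Mean rank = (8.5 + 4 + 2 + 4 + 8.5) / 5 = 5.40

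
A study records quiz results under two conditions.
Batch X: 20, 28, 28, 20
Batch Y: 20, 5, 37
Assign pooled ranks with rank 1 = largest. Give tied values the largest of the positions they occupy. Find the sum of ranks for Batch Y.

14

Sorted (descending): 37, 28, 28, 20, 20, 20, 5
The 2 values of 28 occupy positions 2–3 → each gets rank 3.
The 3 values of 20 occupy positions 4–6 → each gets rank 6.
Batch Y values → pooled ranks: 20→6, 5→7, 37→1
Rank sum = 6 + 7 + 1 = 14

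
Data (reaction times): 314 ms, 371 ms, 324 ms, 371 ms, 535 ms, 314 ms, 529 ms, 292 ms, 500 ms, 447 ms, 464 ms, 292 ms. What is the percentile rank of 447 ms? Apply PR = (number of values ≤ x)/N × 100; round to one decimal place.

N = 12.
Strictly below 447: 7. Equal to 447: 1.
PR = 8/12 × 100 = 66.7

66.7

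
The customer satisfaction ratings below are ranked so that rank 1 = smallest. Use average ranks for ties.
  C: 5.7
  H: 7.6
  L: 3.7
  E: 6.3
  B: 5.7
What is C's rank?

Sorted (ascending): 3.7, 5.7, 5.7, 6.3, 7.6
The 2 values of 5.7 occupy positions 2–3 → average rank (2+3)/2 = 2.5.
C has value 5.7 → rank 2.5.

2.5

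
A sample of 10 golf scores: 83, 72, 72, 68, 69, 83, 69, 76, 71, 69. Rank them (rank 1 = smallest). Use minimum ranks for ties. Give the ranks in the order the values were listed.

9, 6, 6, 1, 2, 9, 2, 8, 5, 2

Sorted (ascending): 68, 69, 69, 69, 71, 72, 72, 76, 83, 83
The 3 values of 69 occupy positions 2–4 → each gets rank 2.
The 2 values of 72 occupy positions 6–7 → each gets rank 6.
The 2 values of 83 occupy positions 9–10 → each gets rank 9.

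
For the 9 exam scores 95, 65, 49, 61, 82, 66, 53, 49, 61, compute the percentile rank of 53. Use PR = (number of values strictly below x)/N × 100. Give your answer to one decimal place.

N = 9.
Strictly below 53: 2. Equal to 53: 1.
PR = 2/9 × 100 = 22.2

22.2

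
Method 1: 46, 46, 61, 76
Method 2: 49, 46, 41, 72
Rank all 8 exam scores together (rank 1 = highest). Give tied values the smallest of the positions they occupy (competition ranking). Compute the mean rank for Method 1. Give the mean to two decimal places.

Sorted (descending): 76, 72, 61, 49, 46, 46, 46, 41
The 3 values of 46 occupy positions 5–7 → each gets rank 5.
Method 1 values → pooled ranks: 46→5, 46→5, 61→3, 76→1
Mean rank = (5 + 5 + 3 + 1) / 4 = 3.50

3.50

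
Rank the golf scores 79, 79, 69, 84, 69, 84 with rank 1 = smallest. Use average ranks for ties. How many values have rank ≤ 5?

4

Sorted (ascending): 69, 69, 79, 79, 84, 84
The 2 values of 69 occupy positions 1–2 → average rank (1+2)/2 = 1.5.
The 2 values of 79 occupy positions 3–4 → average rank (3+4)/2 = 3.5.
The 2 values of 84 occupy positions 5–6 → average rank (5+6)/2 = 5.5.
Ranks ≤ 5: {1.5, 1.5, 3.5, 3.5} → 4 values.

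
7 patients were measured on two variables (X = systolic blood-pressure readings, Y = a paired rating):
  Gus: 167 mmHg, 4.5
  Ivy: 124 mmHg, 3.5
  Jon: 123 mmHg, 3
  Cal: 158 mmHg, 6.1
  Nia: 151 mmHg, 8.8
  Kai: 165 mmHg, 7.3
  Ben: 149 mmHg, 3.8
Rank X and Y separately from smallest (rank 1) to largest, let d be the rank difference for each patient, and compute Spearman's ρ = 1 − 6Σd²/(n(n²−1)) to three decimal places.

Ranks of variable 1: 7, 2, 1, 5, 4, 6, 3
Ranks of variable 2: 4, 2, 1, 5, 7, 6, 3
d = r₁ − r₂: 3, 0, 0, 0, -3, 0, 0
d²: 9, 0, 0, 0, 9, 0, 0; Σd² = 18
ρ = 1 − 6·18/(7·48) = 1 − 108/336 = 0.679

0.679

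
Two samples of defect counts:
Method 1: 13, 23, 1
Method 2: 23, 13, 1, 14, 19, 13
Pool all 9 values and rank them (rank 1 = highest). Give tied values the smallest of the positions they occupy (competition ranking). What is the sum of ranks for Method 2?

Sorted (descending): 23, 23, 19, 14, 13, 13, 13, 1, 1
The 2 values of 23 occupy positions 1–2 → each gets rank 1.
The 3 values of 13 occupy positions 5–7 → each gets rank 5.
The 2 values of 1 occupy positions 8–9 → each gets rank 8.
Method 2 values → pooled ranks: 23→1, 13→5, 1→8, 14→4, 19→3, 13→5
Rank sum = 1 + 5 + 8 + 4 + 3 + 5 = 26

26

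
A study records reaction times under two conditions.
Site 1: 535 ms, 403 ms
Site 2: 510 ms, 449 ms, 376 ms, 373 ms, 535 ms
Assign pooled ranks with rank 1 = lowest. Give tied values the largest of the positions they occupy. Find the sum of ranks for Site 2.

Sorted (ascending): 373, 376, 403, 449, 510, 535, 535
The 2 values of 535 occupy positions 6–7 → each gets rank 7.
Site 2 values → pooled ranks: 510→5, 449→4, 376→2, 373→1, 535→7
Rank sum = 5 + 4 + 2 + 1 + 7 = 19

19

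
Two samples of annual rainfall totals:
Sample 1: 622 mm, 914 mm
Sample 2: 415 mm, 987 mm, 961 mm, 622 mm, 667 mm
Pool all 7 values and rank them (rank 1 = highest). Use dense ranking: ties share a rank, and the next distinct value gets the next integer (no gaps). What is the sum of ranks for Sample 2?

Sorted (descending): 987, 961, 914, 667, 622, 622, 415
The 2 values of 622 share dense rank 5.
Remaining distinct values take the next consecutive integers.
Sample 2 values → pooled ranks: 415→6, 987→1, 961→2, 622→5, 667→4
Rank sum = 6 + 1 + 2 + 5 + 4 = 18

18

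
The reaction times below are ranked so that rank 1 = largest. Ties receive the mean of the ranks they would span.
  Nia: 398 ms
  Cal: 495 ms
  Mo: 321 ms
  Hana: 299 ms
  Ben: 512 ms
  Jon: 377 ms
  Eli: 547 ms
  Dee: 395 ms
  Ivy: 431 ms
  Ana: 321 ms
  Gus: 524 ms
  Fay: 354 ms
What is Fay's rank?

9

Sorted (descending): 547, 524, 512, 495, 431, 398, 395, 377, 354, 321, 321, 299
The 2 values of 321 occupy positions 10–11 → average rank (10+11)/2 = 10.5.
Fay has value 354 ms → rank 9.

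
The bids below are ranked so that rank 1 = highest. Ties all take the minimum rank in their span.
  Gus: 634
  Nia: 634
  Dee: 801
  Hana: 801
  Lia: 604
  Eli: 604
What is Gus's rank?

Sorted (descending): 801, 801, 634, 634, 604, 604
The 2 values of 801 occupy positions 1–2 → each gets rank 1.
The 2 values of 634 occupy positions 3–4 → each gets rank 3.
The 2 values of 604 occupy positions 5–6 → each gets rank 5.
Gus has value 634 → rank 3.

3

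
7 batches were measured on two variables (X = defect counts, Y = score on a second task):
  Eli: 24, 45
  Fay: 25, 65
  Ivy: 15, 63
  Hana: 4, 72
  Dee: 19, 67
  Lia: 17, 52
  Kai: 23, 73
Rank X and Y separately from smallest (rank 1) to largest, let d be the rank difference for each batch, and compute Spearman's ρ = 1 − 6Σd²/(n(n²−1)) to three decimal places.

-0.179

Ranks of variable 1: 6, 7, 2, 1, 4, 3, 5
Ranks of variable 2: 1, 4, 3, 6, 5, 2, 7
d = r₁ − r₂: 5, 3, -1, -5, -1, 1, -2
d²: 25, 9, 1, 25, 1, 1, 4; Σd² = 66
ρ = 1 − 6·66/(7·48) = 1 − 396/336 = -0.179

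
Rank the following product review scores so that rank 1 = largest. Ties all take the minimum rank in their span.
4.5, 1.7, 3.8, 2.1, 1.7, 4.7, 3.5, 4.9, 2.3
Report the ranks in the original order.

Sorted (descending): 4.9, 4.7, 4.5, 3.8, 3.5, 2.3, 2.1, 1.7, 1.7
The 2 values of 1.7 occupy positions 8–9 → each gets rank 8.

3, 8, 4, 7, 8, 2, 5, 1, 6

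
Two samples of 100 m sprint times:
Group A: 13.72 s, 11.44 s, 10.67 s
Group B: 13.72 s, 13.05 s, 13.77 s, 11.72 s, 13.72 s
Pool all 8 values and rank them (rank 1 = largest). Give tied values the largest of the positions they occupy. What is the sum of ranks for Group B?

Sorted (descending): 13.77, 13.72, 13.72, 13.72, 13.05, 11.72, 11.44, 10.67
The 3 values of 13.72 occupy positions 2–4 → each gets rank 4.
Group B values → pooled ranks: 13.72→4, 13.05→5, 13.77→1, 11.72→6, 13.72→4
Rank sum = 4 + 5 + 1 + 6 + 4 = 20

20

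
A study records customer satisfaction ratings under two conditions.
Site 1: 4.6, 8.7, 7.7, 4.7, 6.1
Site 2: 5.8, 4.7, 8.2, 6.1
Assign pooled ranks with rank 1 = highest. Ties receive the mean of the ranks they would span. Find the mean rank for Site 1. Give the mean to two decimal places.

5.00

Sorted (descending): 8.7, 8.2, 7.7, 6.1, 6.1, 5.8, 4.7, 4.7, 4.6
The 2 values of 6.1 occupy positions 4–5 → average rank (4+5)/2 = 4.5.
The 2 values of 4.7 occupy positions 7–8 → average rank (7+8)/2 = 7.5.
Site 1 values → pooled ranks: 4.6→9, 8.7→1, 7.7→3, 4.7→7.5, 6.1→4.5
Mean rank = (9 + 1 + 3 + 7.5 + 4.5) / 5 = 5.00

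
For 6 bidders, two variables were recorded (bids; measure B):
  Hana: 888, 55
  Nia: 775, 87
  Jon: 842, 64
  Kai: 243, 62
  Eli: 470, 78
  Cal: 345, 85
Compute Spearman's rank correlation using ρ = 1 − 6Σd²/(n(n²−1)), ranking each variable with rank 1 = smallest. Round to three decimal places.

-0.257

Ranks of variable 1: 6, 4, 5, 1, 3, 2
Ranks of variable 2: 1, 6, 3, 2, 4, 5
d = r₁ − r₂: 5, -2, 2, -1, -1, -3
d²: 25, 4, 4, 1, 1, 9; Σd² = 44
ρ = 1 − 6·44/(6·35) = 1 − 264/210 = -0.257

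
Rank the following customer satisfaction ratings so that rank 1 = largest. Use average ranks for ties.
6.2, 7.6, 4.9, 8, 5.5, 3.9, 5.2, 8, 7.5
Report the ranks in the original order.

5, 3, 8, 1.5, 6, 9, 7, 1.5, 4

Sorted (descending): 8, 8, 7.6, 7.5, 6.2, 5.5, 5.2, 4.9, 3.9
The 2 values of 8 occupy positions 1–2 → average rank (1+2)/2 = 1.5.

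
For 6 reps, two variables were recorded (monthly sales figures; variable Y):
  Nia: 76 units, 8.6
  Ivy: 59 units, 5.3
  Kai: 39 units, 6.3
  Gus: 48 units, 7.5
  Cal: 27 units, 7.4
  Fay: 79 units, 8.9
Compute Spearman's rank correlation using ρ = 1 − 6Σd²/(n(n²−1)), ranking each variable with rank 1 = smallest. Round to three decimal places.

Ranks of variable 1: 5, 4, 2, 3, 1, 6
Ranks of variable 2: 5, 1, 2, 4, 3, 6
d = r₁ − r₂: 0, 3, 0, -1, -2, 0
d²: 0, 9, 0, 1, 4, 0; Σd² = 14
ρ = 1 − 6·14/(6·35) = 1 − 84/210 = 0.600

0.600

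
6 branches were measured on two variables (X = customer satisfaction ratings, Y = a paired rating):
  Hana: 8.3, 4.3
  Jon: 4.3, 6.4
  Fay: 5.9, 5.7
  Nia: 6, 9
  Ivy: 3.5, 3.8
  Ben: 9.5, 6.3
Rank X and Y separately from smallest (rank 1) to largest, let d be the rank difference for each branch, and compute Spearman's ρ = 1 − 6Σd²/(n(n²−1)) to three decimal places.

0.257

Ranks of variable 1: 5, 2, 3, 4, 1, 6
Ranks of variable 2: 2, 5, 3, 6, 1, 4
d = r₁ − r₂: 3, -3, 0, -2, 0, 2
d²: 9, 9, 0, 4, 0, 4; Σd² = 26
ρ = 1 − 6·26/(6·35) = 1 − 156/210 = 0.257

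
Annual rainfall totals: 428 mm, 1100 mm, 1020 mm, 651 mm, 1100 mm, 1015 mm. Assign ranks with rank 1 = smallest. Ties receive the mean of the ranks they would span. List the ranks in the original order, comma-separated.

Sorted (ascending): 428, 651, 1015, 1020, 1100, 1100
The 2 values of 1100 occupy positions 5–6 → average rank (5+6)/2 = 5.5.

1, 5.5, 4, 2, 5.5, 3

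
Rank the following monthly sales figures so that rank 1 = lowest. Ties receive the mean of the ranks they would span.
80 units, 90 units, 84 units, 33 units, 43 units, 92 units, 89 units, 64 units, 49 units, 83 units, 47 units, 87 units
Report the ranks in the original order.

Sorted (ascending): 33, 43, 47, 49, 64, 80, 83, 84, 87, 89, 90, 92
No ties — each value takes its position as its rank.

6, 11, 8, 1, 2, 12, 10, 5, 4, 7, 3, 9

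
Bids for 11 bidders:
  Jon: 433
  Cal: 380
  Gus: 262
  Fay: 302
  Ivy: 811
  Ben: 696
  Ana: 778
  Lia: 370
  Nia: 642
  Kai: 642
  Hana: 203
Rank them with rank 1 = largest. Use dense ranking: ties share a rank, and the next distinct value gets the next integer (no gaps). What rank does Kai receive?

Sorted (descending): 811, 778, 696, 642, 642, 433, 380, 370, 302, 262, 203
The 2 values of 642 share dense rank 4.
Remaining distinct values take the next consecutive integers.
Kai has value 642 → rank 4.

4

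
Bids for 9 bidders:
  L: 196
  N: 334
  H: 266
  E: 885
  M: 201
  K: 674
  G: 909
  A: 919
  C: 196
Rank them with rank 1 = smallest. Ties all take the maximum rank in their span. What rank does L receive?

2

Sorted (ascending): 196, 196, 201, 266, 334, 674, 885, 909, 919
The 2 values of 196 occupy positions 1–2 → each gets rank 2.
L has value 196 → rank 2.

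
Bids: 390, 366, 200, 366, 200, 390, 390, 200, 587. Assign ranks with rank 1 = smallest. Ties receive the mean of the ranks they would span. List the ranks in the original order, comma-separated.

7, 4.5, 2, 4.5, 2, 7, 7, 2, 9

Sorted (ascending): 200, 200, 200, 366, 366, 390, 390, 390, 587
The 3 values of 200 occupy positions 1–3 → average rank 2.
The 2 values of 366 occupy positions 4–5 → average rank (4+5)/2 = 4.5.
The 3 values of 390 occupy positions 6–8 → average rank 7.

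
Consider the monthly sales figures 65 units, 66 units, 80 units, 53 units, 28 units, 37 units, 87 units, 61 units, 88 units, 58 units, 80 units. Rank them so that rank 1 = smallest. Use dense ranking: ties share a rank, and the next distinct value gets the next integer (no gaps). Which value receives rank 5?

Sorted (ascending): 28, 37, 53, 58, 61, 65, 66, 80, 80, 87, 88
The 2 values of 80 share dense rank 8.
Remaining distinct values take the next consecutive integers.
Rank 5 → value 61.

61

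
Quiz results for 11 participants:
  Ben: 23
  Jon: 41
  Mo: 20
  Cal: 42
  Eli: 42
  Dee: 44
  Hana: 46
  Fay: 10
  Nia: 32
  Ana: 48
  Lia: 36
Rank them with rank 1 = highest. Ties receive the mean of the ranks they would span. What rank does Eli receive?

Sorted (descending): 48, 46, 44, 42, 42, 41, 36, 32, 23, 20, 10
The 2 values of 42 occupy positions 4–5 → average rank (4+5)/2 = 4.5.
Eli has value 42 → rank 4.5.

4.5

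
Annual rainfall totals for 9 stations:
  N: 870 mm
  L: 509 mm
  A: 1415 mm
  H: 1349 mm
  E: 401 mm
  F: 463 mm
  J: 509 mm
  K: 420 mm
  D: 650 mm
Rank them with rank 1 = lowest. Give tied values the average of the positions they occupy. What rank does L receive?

Sorted (ascending): 401, 420, 463, 509, 509, 650, 870, 1349, 1415
The 2 values of 509 occupy positions 4–5 → average rank (4+5)/2 = 4.5.
L has value 509 mm → rank 4.5.

4.5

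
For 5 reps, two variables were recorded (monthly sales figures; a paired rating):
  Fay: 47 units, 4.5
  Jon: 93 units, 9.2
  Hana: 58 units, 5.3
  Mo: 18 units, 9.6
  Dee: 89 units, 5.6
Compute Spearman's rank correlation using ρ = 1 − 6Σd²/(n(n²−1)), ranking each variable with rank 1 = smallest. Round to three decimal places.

Ranks of variable 1: 2, 5, 3, 1, 4
Ranks of variable 2: 1, 4, 2, 5, 3
d = r₁ − r₂: 1, 1, 1, -4, 1
d²: 1, 1, 1, 16, 1; Σd² = 20
ρ = 1 − 6·20/(5·24) = 1 − 120/120 = 0.000

0.000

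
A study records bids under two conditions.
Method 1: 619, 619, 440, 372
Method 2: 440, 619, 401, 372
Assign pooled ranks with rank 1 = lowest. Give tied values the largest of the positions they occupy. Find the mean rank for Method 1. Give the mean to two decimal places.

5.75

Sorted (ascending): 372, 372, 401, 440, 440, 619, 619, 619
The 2 values of 372 occupy positions 1–2 → each gets rank 2.
The 2 values of 440 occupy positions 4–5 → each gets rank 5.
The 3 values of 619 occupy positions 6–8 → each gets rank 8.
Method 1 values → pooled ranks: 619→8, 619→8, 440→5, 372→2
Mean rank = (8 + 8 + 5 + 2) / 4 = 5.75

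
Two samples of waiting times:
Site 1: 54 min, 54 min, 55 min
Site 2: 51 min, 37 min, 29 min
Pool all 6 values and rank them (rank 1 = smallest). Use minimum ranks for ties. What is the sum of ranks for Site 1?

14

Sorted (ascending): 29, 37, 51, 54, 54, 55
The 2 values of 54 occupy positions 4–5 → each gets rank 4.
Site 1 values → pooled ranks: 54→4, 54→4, 55→6
Rank sum = 4 + 4 + 6 = 14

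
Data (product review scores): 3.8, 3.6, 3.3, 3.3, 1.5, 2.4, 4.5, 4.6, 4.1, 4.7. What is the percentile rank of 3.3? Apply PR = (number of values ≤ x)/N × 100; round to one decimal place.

40.0

N = 10.
Strictly below 3.3: 2. Equal to 3.3: 2.
PR = 4/10 × 100 = 40.0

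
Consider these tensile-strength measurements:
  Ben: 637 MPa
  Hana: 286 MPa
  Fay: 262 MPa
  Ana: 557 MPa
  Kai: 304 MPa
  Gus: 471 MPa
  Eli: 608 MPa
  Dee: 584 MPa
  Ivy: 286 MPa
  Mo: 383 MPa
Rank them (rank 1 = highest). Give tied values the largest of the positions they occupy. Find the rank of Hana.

Sorted (descending): 637, 608, 584, 557, 471, 383, 304, 286, 286, 262
The 2 values of 286 occupy positions 8–9 → each gets rank 9.
Hana has value 286 MPa → rank 9.

9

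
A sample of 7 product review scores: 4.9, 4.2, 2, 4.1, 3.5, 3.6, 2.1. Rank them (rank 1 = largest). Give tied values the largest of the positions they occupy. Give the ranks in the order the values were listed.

1, 2, 7, 3, 5, 4, 6

Sorted (descending): 4.9, 4.2, 4.1, 3.6, 3.5, 2.1, 2
No ties — each value takes its position as its rank.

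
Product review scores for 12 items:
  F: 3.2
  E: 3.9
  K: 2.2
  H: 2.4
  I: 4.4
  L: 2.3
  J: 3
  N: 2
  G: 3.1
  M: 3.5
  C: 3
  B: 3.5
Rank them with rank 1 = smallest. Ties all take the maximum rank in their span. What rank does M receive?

Sorted (ascending): 2, 2.2, 2.3, 2.4, 3, 3, 3.1, 3.2, 3.5, 3.5, 3.9, 4.4
The 2 values of 3 occupy positions 5–6 → each gets rank 6.
The 2 values of 3.5 occupy positions 9–10 → each gets rank 10.
M has value 3.5 → rank 10.

10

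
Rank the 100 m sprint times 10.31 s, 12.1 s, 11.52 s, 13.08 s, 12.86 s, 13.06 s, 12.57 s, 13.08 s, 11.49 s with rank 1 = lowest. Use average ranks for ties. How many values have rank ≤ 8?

Sorted (ascending): 10.31, 11.49, 11.52, 12.1, 12.57, 12.86, 13.06, 13.08, 13.08
The 2 values of 13.08 occupy positions 8–9 → average rank (8+9)/2 = 8.5.
Ranks ≤ 8: {1, 2, 3, 4, 5, 6, 7} → 7 values.

7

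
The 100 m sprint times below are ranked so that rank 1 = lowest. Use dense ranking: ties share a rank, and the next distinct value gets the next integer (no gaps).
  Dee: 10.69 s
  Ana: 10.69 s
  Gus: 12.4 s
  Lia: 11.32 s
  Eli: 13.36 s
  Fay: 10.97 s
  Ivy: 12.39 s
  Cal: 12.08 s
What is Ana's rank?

1

Sorted (ascending): 10.69, 10.69, 10.97, 11.32, 12.08, 12.39, 12.4, 13.36
The 2 values of 10.69 share dense rank 1.
Remaining distinct values take the next consecutive integers.
Ana has value 10.69 s → rank 1.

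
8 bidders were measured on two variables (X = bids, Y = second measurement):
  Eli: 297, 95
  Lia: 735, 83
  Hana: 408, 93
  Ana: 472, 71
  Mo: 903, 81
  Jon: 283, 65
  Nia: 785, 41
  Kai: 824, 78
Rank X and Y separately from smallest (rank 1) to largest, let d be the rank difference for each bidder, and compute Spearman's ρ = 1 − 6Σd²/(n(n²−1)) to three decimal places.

-0.167

Ranks of variable 1: 2, 5, 3, 4, 8, 1, 6, 7
Ranks of variable 2: 8, 6, 7, 3, 5, 2, 1, 4
d = r₁ − r₂: -6, -1, -4, 1, 3, -1, 5, 3
d²: 36, 1, 16, 1, 9, 1, 25, 9; Σd² = 98
ρ = 1 − 6·98/(8·63) = 1 − 588/504 = -0.167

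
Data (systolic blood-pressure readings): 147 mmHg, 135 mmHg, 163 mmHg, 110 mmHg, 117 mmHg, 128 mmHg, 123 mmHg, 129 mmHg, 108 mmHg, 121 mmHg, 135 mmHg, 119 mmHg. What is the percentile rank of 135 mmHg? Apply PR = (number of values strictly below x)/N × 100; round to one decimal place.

N = 12.
Strictly below 135: 8. Equal to 135: 2.
PR = 8/12 × 100 = 66.7

66.7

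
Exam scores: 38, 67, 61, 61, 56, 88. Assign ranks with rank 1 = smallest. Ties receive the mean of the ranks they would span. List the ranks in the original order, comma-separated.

1, 5, 3.5, 3.5, 2, 6

Sorted (ascending): 38, 56, 61, 61, 67, 88
The 2 values of 61 occupy positions 3–4 → average rank (3+4)/2 = 3.5.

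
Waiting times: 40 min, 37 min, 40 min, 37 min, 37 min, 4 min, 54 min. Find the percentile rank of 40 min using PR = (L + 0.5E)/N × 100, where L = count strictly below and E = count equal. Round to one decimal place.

N = 7.
Strictly below 40: 4. Equal to 40: 2.
PR = (4 + 0.5·2)/7 × 100 = 71.4

71.4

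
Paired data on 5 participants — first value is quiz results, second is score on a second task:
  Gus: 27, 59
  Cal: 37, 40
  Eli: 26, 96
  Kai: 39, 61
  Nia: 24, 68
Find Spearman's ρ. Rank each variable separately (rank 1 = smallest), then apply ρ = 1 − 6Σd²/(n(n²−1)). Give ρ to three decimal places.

Ranks of variable 1: 3, 4, 2, 5, 1
Ranks of variable 2: 2, 1, 5, 3, 4
d = r₁ − r₂: 1, 3, -3, 2, -3
d²: 1, 9, 9, 4, 9; Σd² = 32
ρ = 1 − 6·32/(5·24) = 1 − 192/120 = -0.600

-0.600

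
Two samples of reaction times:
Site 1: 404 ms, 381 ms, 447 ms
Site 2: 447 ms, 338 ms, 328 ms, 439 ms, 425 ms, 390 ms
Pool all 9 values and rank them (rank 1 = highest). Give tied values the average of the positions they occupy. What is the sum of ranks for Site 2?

Sorted (descending): 447, 447, 439, 425, 404, 390, 381, 338, 328
The 2 values of 447 occupy positions 1–2 → average rank (1+2)/2 = 1.5.
Site 2 values → pooled ranks: 447→1.5, 338→8, 328→9, 439→3, 425→4, 390→6
Rank sum = 1.5 + 8 + 9 + 3 + 4 + 6 = 31.5

31.5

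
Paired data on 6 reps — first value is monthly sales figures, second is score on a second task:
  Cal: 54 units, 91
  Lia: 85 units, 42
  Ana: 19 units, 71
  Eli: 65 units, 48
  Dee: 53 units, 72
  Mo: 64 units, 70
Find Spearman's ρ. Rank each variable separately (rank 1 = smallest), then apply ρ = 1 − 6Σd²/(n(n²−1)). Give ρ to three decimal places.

Ranks of variable 1: 3, 6, 1, 5, 2, 4
Ranks of variable 2: 6, 1, 4, 2, 5, 3
d = r₁ − r₂: -3, 5, -3, 3, -3, 1
d²: 9, 25, 9, 9, 9, 1; Σd² = 62
ρ = 1 − 6·62/(6·35) = 1 − 372/210 = -0.771

-0.771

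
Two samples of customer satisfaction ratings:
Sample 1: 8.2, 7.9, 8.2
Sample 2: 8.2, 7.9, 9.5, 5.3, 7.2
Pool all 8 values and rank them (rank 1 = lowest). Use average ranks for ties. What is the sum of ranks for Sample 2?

20.5

Sorted (ascending): 5.3, 7.2, 7.9, 7.9, 8.2, 8.2, 8.2, 9.5
The 2 values of 7.9 occupy positions 3–4 → average rank (3+4)/2 = 3.5.
The 3 values of 8.2 occupy positions 5–7 → average rank 6.
Sample 2 values → pooled ranks: 8.2→6, 7.9→3.5, 9.5→8, 5.3→1, 7.2→2
Rank sum = 6 + 3.5 + 8 + 1 + 2 = 20.5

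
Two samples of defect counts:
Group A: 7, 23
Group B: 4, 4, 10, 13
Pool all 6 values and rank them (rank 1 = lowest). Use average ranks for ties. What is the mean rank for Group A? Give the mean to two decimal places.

4.50

Sorted (ascending): 4, 4, 7, 10, 13, 23
The 2 values of 4 occupy positions 1–2 → average rank (1+2)/2 = 1.5.
Group A values → pooled ranks: 7→3, 23→6
Mean rank = (3 + 6) / 2 = 4.50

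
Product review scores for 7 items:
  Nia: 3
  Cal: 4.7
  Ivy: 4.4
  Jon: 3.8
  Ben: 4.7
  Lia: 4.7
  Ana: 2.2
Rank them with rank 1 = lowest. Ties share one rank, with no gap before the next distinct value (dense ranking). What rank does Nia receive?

Sorted (ascending): 2.2, 3, 3.8, 4.4, 4.7, 4.7, 4.7
The 3 values of 4.7 share dense rank 5.
Remaining distinct values take the next consecutive integers.
Nia has value 3 → rank 2.

2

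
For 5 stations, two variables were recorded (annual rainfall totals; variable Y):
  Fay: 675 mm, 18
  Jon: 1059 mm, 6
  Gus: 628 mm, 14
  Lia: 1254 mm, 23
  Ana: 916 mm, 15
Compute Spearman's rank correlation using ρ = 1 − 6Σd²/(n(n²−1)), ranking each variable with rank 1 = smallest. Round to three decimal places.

Ranks of variable 1: 2, 4, 1, 5, 3
Ranks of variable 2: 4, 1, 2, 5, 3
d = r₁ − r₂: -2, 3, -1, 0, 0
d²: 4, 9, 1, 0, 0; Σd² = 14
ρ = 1 − 6·14/(5·24) = 1 − 84/120 = 0.300

0.300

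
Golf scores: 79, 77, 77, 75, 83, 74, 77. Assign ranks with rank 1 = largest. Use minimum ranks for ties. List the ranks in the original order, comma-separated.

Sorted (descending): 83, 79, 77, 77, 77, 75, 74
The 3 values of 77 occupy positions 3–5 → each gets rank 3.

2, 3, 3, 6, 1, 7, 3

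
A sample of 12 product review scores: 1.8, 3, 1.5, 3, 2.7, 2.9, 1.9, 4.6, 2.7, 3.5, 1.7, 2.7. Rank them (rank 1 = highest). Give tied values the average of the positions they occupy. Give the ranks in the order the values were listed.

10, 3.5, 12, 3.5, 7, 5, 9, 1, 7, 2, 11, 7

Sorted (descending): 4.6, 3.5, 3, 3, 2.9, 2.7, 2.7, 2.7, 1.9, 1.8, 1.7, 1.5
The 2 values of 3 occupy positions 3–4 → average rank (3+4)/2 = 3.5.
The 3 values of 2.7 occupy positions 6–8 → average rank 7.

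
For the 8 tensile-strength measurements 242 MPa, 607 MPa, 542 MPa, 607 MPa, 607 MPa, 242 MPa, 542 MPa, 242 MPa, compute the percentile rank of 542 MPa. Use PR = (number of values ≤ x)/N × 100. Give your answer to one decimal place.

62.5

N = 8.
Strictly below 542: 3. Equal to 542: 2.
PR = 5/8 × 100 = 62.5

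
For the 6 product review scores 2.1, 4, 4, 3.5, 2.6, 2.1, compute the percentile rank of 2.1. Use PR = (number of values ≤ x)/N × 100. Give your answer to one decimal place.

N = 6.
Strictly below 2.1: 0. Equal to 2.1: 2.
PR = 2/6 × 100 = 33.3

33.3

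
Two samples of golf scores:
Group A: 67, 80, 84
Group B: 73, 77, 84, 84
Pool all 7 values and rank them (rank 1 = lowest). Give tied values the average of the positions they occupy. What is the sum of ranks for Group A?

Sorted (ascending): 67, 73, 77, 80, 84, 84, 84
The 3 values of 84 occupy positions 5–7 → average rank 6.
Group A values → pooled ranks: 67→1, 80→4, 84→6
Rank sum = 1 + 4 + 6 = 11

11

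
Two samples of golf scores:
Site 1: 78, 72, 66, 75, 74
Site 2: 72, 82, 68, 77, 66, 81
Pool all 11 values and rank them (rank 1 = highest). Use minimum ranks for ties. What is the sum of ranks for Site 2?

33

Sorted (descending): 82, 81, 78, 77, 75, 74, 72, 72, 68, 66, 66
The 2 values of 72 occupy positions 7–8 → each gets rank 7.
The 2 values of 66 occupy positions 10–11 → each gets rank 10.
Site 2 values → pooled ranks: 72→7, 82→1, 68→9, 77→4, 66→10, 81→2
Rank sum = 7 + 1 + 9 + 4 + 10 + 2 = 33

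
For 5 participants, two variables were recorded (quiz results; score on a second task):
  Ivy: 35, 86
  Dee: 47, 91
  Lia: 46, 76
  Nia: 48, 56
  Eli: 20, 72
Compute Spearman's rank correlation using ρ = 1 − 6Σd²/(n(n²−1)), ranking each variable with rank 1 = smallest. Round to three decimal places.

-0.100

Ranks of variable 1: 2, 4, 3, 5, 1
Ranks of variable 2: 4, 5, 3, 1, 2
d = r₁ − r₂: -2, -1, 0, 4, -1
d²: 4, 1, 0, 16, 1; Σd² = 22
ρ = 1 − 6·22/(5·24) = 1 − 132/120 = -0.100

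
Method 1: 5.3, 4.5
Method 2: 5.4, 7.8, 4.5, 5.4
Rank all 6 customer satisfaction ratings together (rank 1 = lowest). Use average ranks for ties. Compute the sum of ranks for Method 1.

Sorted (ascending): 4.5, 4.5, 5.3, 5.4, 5.4, 7.8
The 2 values of 4.5 occupy positions 1–2 → average rank (1+2)/2 = 1.5.
The 2 values of 5.4 occupy positions 4–5 → average rank (4+5)/2 = 4.5.
Method 1 values → pooled ranks: 5.3→3, 4.5→1.5
Rank sum = 3 + 1.5 = 4.5

4.5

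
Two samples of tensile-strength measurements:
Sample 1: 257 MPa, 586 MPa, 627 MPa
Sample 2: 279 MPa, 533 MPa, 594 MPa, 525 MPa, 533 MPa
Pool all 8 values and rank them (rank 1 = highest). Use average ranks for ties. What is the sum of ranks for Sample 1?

Sorted (descending): 627, 594, 586, 533, 533, 525, 279, 257
The 2 values of 533 occupy positions 4–5 → average rank (4+5)/2 = 4.5.
Sample 1 values → pooled ranks: 257→8, 586→3, 627→1
Rank sum = 8 + 3 + 1 = 12

12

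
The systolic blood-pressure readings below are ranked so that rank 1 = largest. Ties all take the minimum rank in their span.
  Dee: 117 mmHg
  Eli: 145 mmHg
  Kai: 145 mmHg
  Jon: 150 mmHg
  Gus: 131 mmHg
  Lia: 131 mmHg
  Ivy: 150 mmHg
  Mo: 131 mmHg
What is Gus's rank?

Sorted (descending): 150, 150, 145, 145, 131, 131, 131, 117
The 2 values of 150 occupy positions 1–2 → each gets rank 1.
The 2 values of 145 occupy positions 3–4 → each gets rank 3.
The 3 values of 131 occupy positions 5–7 → each gets rank 5.
Gus has value 131 mmHg → rank 5.

5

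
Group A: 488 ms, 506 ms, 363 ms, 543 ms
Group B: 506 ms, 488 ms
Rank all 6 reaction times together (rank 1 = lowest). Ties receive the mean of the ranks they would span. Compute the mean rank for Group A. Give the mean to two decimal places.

3.50

Sorted (ascending): 363, 488, 488, 506, 506, 543
The 2 values of 488 occupy positions 2–3 → average rank (2+3)/2 = 2.5.
The 2 values of 506 occupy positions 4–5 → average rank (4+5)/2 = 4.5.
Group A values → pooled ranks: 488→2.5, 506→4.5, 363→1, 543→6
Mean rank = (2.5 + 4.5 + 1 + 6) / 4 = 3.50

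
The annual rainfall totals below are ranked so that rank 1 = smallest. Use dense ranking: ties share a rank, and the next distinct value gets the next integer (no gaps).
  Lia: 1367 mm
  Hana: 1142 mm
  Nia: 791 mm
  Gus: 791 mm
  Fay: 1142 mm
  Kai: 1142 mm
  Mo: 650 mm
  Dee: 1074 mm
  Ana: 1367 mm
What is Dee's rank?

Sorted (ascending): 650, 791, 791, 1074, 1142, 1142, 1142, 1367, 1367
The 2 values of 791 share dense rank 2.
The 3 values of 1142 share dense rank 4.
The 2 values of 1367 share dense rank 5.
Remaining distinct values take the next consecutive integers.
Dee has value 1074 mm → rank 3.

3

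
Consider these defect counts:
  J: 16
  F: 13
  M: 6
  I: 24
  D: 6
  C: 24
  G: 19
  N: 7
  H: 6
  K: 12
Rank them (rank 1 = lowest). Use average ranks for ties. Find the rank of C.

Sorted (ascending): 6, 6, 6, 7, 12, 13, 16, 19, 24, 24
The 3 values of 6 occupy positions 1–3 → average rank 2.
The 2 values of 24 occupy positions 9–10 → average rank (9+10)/2 = 9.5.
C has value 24 → rank 9.5.

9.5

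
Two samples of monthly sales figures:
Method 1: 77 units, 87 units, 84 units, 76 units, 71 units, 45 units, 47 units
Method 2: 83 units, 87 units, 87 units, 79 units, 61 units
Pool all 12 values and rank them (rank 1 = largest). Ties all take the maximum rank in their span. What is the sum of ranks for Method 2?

Sorted (descending): 87, 87, 87, 84, 83, 79, 77, 76, 71, 61, 47, 45
The 3 values of 87 occupy positions 1–3 → each gets rank 3.
Method 2 values → pooled ranks: 83→5, 87→3, 87→3, 79→6, 61→10
Rank sum = 5 + 3 + 3 + 6 + 10 = 27

27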